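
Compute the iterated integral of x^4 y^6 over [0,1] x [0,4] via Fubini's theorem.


By Fubini's theorem, the double integral factors as a product of single integrals:
Step 1: integral_0^1 x^4 dx = [x^5/5] from 0 to 1
     = 1^5/5 = 0.2
Step 2: integral_0^4 y^6 dy = [y^7/7] from 0 to 4
     = 4^7/7 = 2340.571429
Step 3: Double integral = 0.2 * 2340.571429 = 468.114286


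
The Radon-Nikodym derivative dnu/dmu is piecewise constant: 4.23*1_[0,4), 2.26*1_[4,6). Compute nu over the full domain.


Integrate each piece of the Radon-Nikodym derivative:
Step 1: integral_0^4 4.23 dx = 4.23*(4-0) = 4.23*4 = 16.92
Step 2: integral_4^6 2.26 dx = 2.26*(6-4) = 2.26*2 = 4.52
Total: 16.92 + 4.52 = 21.44


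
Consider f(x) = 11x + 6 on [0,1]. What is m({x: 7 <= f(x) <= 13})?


f^(-1)([7, 13]) = {x : 7 <= 11x + 6 <= 13}
Solving: (7 - 6)/11 <= x <= (13 - 6)/11
= [0.090909, 0.636364]
Intersecting with [0,1]: [0.090909, 0.636364]
Measure = 0.636364 - 0.090909 = 0.545455


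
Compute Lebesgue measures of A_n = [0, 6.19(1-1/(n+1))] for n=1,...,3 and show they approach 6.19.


By continuity of measure from below: if A_n increases to A, then m(A_n) -> m(A).
Here A = [0, 6.19], so m(A) = 6.19
Step 1: a_1 = 6.19*(1 - 1/2) = 3.095, m(A_1) = 3.095
Step 2: a_2 = 6.19*(1 - 1/3) = 4.1267, m(A_2) = 4.1267
Step 3: a_3 = 6.19*(1 - 1/4) = 4.6425, m(A_3) = 4.6425
Limit: m(A_n) -> m([0,6.19]) = 6.19


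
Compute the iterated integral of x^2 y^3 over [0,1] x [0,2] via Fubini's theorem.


By Fubini's theorem, the double integral factors as a product of single integrals:
Step 1: integral_0^1 x^2 dx = [x^3/3] from 0 to 1
     = 1^3/3 = 0.333333
Step 2: integral_0^2 y^3 dy = [y^4/4] from 0 to 2
     = 2^4/4 = 4
Step 3: Double integral = 0.333333 * 4 = 1.333333


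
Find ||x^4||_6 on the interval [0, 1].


Step 1: ||f||_6 = (integral_0^1 |x^4|^6 dx)^(1/6)
     = (integral_0^1 x^24 dx)^(1/6)
Step 2: integral_0^1 x^24 dx = [x^25/(25)] from 0 to 1 = 1^25/25
     = 1/25 = 0.04
Step 3: ||f||_6 = (0.04)^(1/6) = 0.584804


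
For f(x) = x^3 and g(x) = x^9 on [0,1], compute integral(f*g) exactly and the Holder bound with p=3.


Step 1: Exact integral of f*g = integral(x^12, 0, 1) = 1/13
     = 0.076923
Step 2: Holder bound with p=3, q=1.5:
  ||f||_p = (integral x^9 dx)^(1/3) = (1/10)^(1/3) = 0.464159
  ||g||_q = (integral x^13.5 dx)^(1/1.5) = (1/14.5)^(1/1.5) = 0.168172
Step 3: Holder bound = ||f||_p * ||g||_q = 0.464159 * 0.168172 = 0.078059
Verification: 0.076923 <= 0.078059 (Holder holds)


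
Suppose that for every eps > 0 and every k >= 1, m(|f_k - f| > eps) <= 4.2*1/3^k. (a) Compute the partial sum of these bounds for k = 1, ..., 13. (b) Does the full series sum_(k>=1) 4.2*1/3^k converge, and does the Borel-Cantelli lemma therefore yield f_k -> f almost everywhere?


Step 1: List the terms 4.2*1/3^k for k = 1 to 13:
  k=1: 1.4
  k=2: 0.466667
  k=3: 0.155556
  k=4: 0.051852
  k=5: 0.017284
  k=6: 0.005761
  k=7: 0.00192
  k=8: 6.401463e-04
  k=9: 2.133821e-04
  k=10: 7.112737e-05
  k=11: 2.370912e-05
  k=12: 7.903041e-06
  k=13: 2.634347e-06
Step 2: Partial sum = 1.4 + 0.466667 + 0.155556 + 0.051852 + 0.017284 + 0.005761 + 0.00192 + 6.401463e-04 + 2.133821e-04 + 7.112737e-05 + 2.370912e-05 + 7.903041e-06 + 2.634347e-06
     = 2.099999
Step 3: The full series sum_(k>=1) 4.2*1/3^k converges (geometric series with ratio 1/3 < 1; a constant multiple of a convergent series converges).
Step 4: Fix eps > 0. Since sum_k m(|f_k - f| > eps) < infinity, the Borel-Cantelli lemma gives
        m(limsup_k {|f_k - f| > eps}) = 0, i.e. for a.e. x, |f_k(x) - f(x)| <= eps for all large k.
        Applying this with eps = 1/j for j = 1, 2, ... and intersecting the countably many full-measure sets,
        for a.e. x we get limsup_k |f_k(x) - f(x)| <= 1/j for every j, hence f_k -> f almost everywhere.
Conclusion: series converges; Borel-Cantelli yields f_k -> f a.e.


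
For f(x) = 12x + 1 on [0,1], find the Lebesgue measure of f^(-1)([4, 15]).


f^(-1)([4, 15]) = {x : 4 <= 12x + 1 <= 15}
Solving: (4 - 1)/12 <= x <= (15 - 1)/12
= [0.25, 1.166667]
Intersecting with [0,1]: [0.25, 1]
Measure = 1 - 0.25 = 0.75


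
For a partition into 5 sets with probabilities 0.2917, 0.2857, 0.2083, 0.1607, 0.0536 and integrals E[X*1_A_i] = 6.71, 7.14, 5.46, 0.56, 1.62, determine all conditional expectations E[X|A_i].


For each cell A_i: E[X|A_i] = E[X*1_A_i] / P(A_i)
Step 1: E[X|A_1] = 6.71 / 0.2917 = 23.003085
Step 2: E[X|A_2] = 7.14 / 0.2857 = 24.99125
Step 3: E[X|A_3] = 5.46 / 0.2083 = 26.212194
Step 4: E[X|A_4] = 0.56 / 0.1607 = 3.484754
Step 5: E[X|A_5] = 1.62 / 0.0536 = 30.223881
Verification: E[X] = sum E[X*1_A_i] = 6.71 + 7.14 + 5.46 + 0.56 + 1.62 = 21.49


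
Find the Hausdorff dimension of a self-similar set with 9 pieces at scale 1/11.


For a self-similar set with N copies scaled by 1/r:
dim_H = log(N)/log(r) = log(9)/log(11)
= 2.197225/2.397895
= 0.916314


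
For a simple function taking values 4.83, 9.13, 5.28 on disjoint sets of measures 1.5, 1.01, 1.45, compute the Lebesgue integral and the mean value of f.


Step 1: Integral = sum(value_i * measure_i)
= 4.83*1.5 + 9.13*1.01 + 5.28*1.45
= 7.245 + 9.2213 + 7.656
= 24.1223
Step 2: Total measure of domain = 1.5 + 1.01 + 1.45 = 3.96
Step 3: Average value = 24.1223 / 3.96 = 6.09149


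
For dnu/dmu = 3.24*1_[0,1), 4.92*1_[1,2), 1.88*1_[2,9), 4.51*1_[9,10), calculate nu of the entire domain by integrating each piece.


Integrate each piece of the Radon-Nikodym derivative:
Step 1: integral_0^1 3.24 dx = 3.24*(1-0) = 3.24*1 = 3.24
Step 2: integral_1^2 4.92 dx = 4.92*(2-1) = 4.92*1 = 4.92
Step 3: integral_2^9 1.88 dx = 1.88*(9-2) = 1.88*7 = 13.16
Step 4: integral_9^10 4.51 dx = 4.51*(10-9) = 4.51*1 = 4.51
Total: 3.24 + 4.92 + 13.16 + 4.51 = 25.83


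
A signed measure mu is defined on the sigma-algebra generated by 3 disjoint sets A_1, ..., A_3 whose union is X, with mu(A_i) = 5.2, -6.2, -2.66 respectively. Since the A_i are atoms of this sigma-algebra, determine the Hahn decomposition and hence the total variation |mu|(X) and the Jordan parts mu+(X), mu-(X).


Step 1: Every measurable set is a union of atoms (the cells / points), so a Hahn decomposition is
  obtained by grouping atoms by sign: P = union of atoms with mu > 0, N = union of the remaining atoms.
  Atoms in P (indices): 1;  atoms in N (indices): 2, 3
  Positive values: 5.2
  Negative values: -6.2, -2.66
Step 2: mu+(X) = mu(P) = sum of positive atom values = 5.2
Step 3: mu-(X) = -mu(N) = sum of |negative atom values| = 8.86
Step 4: |mu|(X) = mu+(X) + mu-(X) = 5.2 + 8.86 = 14.06


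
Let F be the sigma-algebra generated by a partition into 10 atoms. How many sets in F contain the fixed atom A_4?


Each element of F is a union of some subset S of the 10 atoms.
The element contains A_4 iff A_4 is in S.
So we count subsets S of {A_1,...,A_10} with A_4 in S: choose freely among the other 9 atoms.
Count = 2^(10-1) = 2^9 = 512.


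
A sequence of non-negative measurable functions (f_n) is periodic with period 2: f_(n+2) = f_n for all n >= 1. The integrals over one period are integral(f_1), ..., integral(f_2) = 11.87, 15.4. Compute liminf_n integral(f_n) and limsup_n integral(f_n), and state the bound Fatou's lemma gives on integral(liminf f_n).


The sequence (integral(f_n)) is periodic with period 2, repeating the values 11.87, 15.4 indefinitely.
Step 1: For a periodic sequence, every tail (a_m, a_(m+1), ...) contains all 2 period values infinitely often.
Step 2: Hence inf of every tail = min of the period values = min(11.87, 15.4) = 11.87.
        liminf_n integral(f_n) = sup over m of (inf of tail from m) = 11.87.
Step 3: Similarly sup of every tail = max of the period values = 15.4.
        limsup_n integral(f_n) = 15.4.
Step 4: Fatou's lemma: integral(liminf_n f_n) <= liminf_n integral(f_n) = 11.87.
        So the integral of the pointwise liminf is at most 11.87.


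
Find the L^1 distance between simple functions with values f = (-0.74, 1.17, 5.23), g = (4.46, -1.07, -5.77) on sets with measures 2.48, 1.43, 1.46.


Step 1: Compute differences f_i - g_i:
  -0.74 - 4.46 = -5.2
  1.17 - -1.07 = 2.24
  5.23 - -5.77 = 11
Step 2: Compute |diff|^1 * measure for each set:
  |-5.2|^1 * 2.48 = 5.2 * 2.48 = 12.896
  |2.24|^1 * 1.43 = 2.24 * 1.43 = 3.2032
  |11|^1 * 1.46 = 11 * 1.46 = 16.06
Step 3: Sum = 32.1592
Step 4: ||f-g||_1 = (32.1592)^(1/1) = 32.1592


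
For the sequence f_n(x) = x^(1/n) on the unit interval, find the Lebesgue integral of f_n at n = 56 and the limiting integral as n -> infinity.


At n = 56: f_56(x) = x^(1/56).
Step 1: integral(x^(1/56), 0, 1) = [x^(1/56+1) / (1/56+1)] from 0 to 1
     = 1 / (1/56 + 1) = 1 / ((56+1)/56) = 56/(56+1)
     = 56/57 = 0.982456
Step 2: As n -> infinity, f_n(x) = x^(1/n) -> 1 for x in (0,1], and f_n is increasing in n.
By MCT, lim_n integral(f_n) = integral(lim_n f_n) = integral(1, 0, 1) = 1.
Step 3: Verify convergence: 56/57 = 0.982456 -> 1


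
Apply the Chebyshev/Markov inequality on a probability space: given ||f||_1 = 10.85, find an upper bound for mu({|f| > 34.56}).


Chebyshev/Markov inequality: mu(|f| > eps) <= (||f||_p / eps)^p
Step 1: ||f||_1 / eps = 10.85 / 34.56 = 0.313947
Step 2: Raise to power p = 1:
  (0.313947)^1 = 0.313947
Step 3: Therefore mu(|f| > 34.56) <= 0.313947


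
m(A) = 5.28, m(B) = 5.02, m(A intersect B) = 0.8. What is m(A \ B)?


m(A \ B) = m(A) - m(A n B)
= 5.28 - 0.8
= 4.48


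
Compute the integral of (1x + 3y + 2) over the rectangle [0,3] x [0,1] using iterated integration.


By Fubini, integrate in x first, then y.
Step 1: Fix y, integrate over x in [0,3]:
  integral(1x + 3y + 2, x=0..3)
  = 1*(3^2 - 0^2)/2 + (3y + 2)*(3 - 0)
  = 4.5 + (3y + 2)*3
  = 4.5 + 9y + 6
  = 10.5 + 9y
Step 2: Integrate over y in [0,1]:
  integral(10.5 + 9y, y=0..1)
  = 10.5*1 + 9*(1^2 - 0^2)/2
  = 10.5 + 4.5
  = 15


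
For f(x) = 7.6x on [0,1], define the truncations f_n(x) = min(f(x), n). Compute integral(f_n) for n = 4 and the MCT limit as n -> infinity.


f(x) = 7.6x on [0,1]; f_n(x) = min(7.6x, n). At n = 4:
Step 1: f(x) reaches 4 at x = 4/7.6 = 0.526316
Step 2: integral(f_4) = integral(7.6x, 0, 0.526316) + integral(4, 0.526316, 1)
       = 7.6*0.526316^2/2 + 4*(1 - 0.526316)
       = 1.052632 + 1.894737
       = 2.947368
Step 3: As n -> infinity, f_n increases to f, so by MCT integral(f_n) -> integral(f) = 7.6/2 = 3.8.
Convergence: integral(f_4) = 2.947368 -> 3.8 as n -> infinity


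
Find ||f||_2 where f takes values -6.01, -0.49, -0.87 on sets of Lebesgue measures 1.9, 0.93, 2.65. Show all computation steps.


Step 1: Compute |f_i|^2 for each value:
  |-6.01|^2 = 36.1201
  |-0.49|^2 = 0.2401
  |-0.87|^2 = 0.7569
Step 2: Multiply by measures and sum:
  36.1201 * 1.9 = 68.62819
  0.2401 * 0.93 = 0.223293
  0.7569 * 2.65 = 2.005785
Sum = 68.62819 + 0.223293 + 2.005785 = 70.857268
Step 3: Take the p-th root:
||f||_2 = (70.857268)^(1/2) = 8.417676


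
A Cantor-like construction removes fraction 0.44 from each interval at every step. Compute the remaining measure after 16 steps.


Step 1: At each step, fraction remaining = 1 - 0.44 = 0.56
Step 2: After 16 steps, measure = (0.56)^16
Result = 9.354238e-05


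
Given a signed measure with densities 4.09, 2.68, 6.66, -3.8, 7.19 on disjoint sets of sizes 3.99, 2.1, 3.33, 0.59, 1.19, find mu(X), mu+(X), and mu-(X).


Step 1: Compute signed measure on each set:
  Set 1: 4.09 * 3.99 = 16.3191
  Set 2: 2.68 * 2.1 = 5.628
  Set 3: 6.66 * 3.33 = 22.1778
  Set 4: -3.8 * 0.59 = -2.242
  Set 5: 7.19 * 1.19 = 8.5561
Step 2: Total signed measure = (16.3191) + (5.628) + (22.1778) + (-2.242) + (8.5561)
     = 50.439
Step 3: Positive part mu+(X) = sum of positive contributions = 52.681
Step 4: Negative part mu-(X) = |sum of negative contributions| = 2.242


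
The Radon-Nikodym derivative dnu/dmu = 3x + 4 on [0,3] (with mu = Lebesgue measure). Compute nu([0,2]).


nu(A) = integral_A (dnu/dmu) dmu = integral_0^2 (3x + 4) dx
Step 1: Antiderivative F(x) = (3/2)x^2 + 4x
Step 2: F(2) = (3/2)*2^2 + 4*2 = 6 + 8 = 14
Step 3: F(0) = (3/2)*0^2 + 4*0 = 0.0 + 0 = 0.0
Step 4: nu([0,2]) = F(2) - F(0) = 14 - 0.0 = 14


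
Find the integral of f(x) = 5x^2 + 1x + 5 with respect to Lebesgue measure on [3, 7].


The Lebesgue integral of a Riemann-integrable function agrees with the Riemann integral.
Antiderivative F(x) = (5/3)x^3 + (1/2)x^2 + 5x
F(7) = (5/3)*7^3 + (1/2)*7^2 + 5*7
     = (5/3)*343 + (1/2)*49 + 5*7
     = 571.666667 + 24.5 + 35
     = 631.166667
F(3) = 64.5
Integral = F(7) - F(3) = 631.166667 - 64.5 = 566.666667


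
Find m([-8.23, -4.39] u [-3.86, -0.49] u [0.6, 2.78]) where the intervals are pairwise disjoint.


For pairwise disjoint intervals, m(union) = sum of lengths.
= (-4.39 - -8.23) + (-0.49 - -3.86) + (2.78 - 0.6)
= 3.84 + 3.37 + 2.18
= 9.39


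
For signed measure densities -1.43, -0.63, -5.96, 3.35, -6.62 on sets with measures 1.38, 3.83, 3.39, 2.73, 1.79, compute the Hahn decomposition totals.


Step 1: Compute signed measure on each set:
  Set 1: -1.43 * 1.38 = -1.9734
  Set 2: -0.63 * 3.83 = -2.4129
  Set 3: -5.96 * 3.39 = -20.2044
  Set 4: 3.35 * 2.73 = 9.1455
  Set 5: -6.62 * 1.79 = -11.8498
Step 2: Total signed measure = (-1.9734) + (-2.4129) + (-20.2044) + (9.1455) + (-11.8498)
     = -27.295
Step 3: Positive part mu+(X) = sum of positive contributions = 9.1455
Step 4: Negative part mu-(X) = |sum of negative contributions| = 36.4405


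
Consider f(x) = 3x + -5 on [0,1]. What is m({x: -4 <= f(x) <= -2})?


f^(-1)([-4, -2]) = {x : -4 <= 3x + -5 <= -2}
Solving: (-4 - -5)/3 <= x <= (-2 - -5)/3
= [0.333333, 1]
Intersecting with [0,1]: [0.333333, 1]
Measure = 1 - 0.333333 = 0.666667


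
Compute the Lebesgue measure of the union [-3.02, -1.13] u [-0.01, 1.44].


For pairwise disjoint intervals, m(union) = sum of lengths.
= (-1.13 - -3.02) + (1.44 - -0.01)
= 1.89 + 1.45
= 3.34


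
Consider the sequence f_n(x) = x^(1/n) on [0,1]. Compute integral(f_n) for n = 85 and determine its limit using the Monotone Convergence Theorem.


At n = 85: f_85(x) = x^(1/85).
Step 1: integral(x^(1/85), 0, 1) = [x^(1/85+1) / (1/85+1)] from 0 to 1
     = 1 / (1/85 + 1) = 1 / ((85+1)/85) = 85/(85+1)
     = 85/86 = 0.988372
Step 2: As n -> infinity, f_n(x) = x^(1/n) -> 1 for x in (0,1], and f_n is increasing in n.
By MCT, lim_n integral(f_n) = integral(lim_n f_n) = integral(1, 0, 1) = 1.
Step 3: Verify convergence: 85/86 = 0.988372 -> 1


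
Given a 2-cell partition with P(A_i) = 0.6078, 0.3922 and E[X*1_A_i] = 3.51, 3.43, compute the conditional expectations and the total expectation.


For each cell A_i: E[X|A_i] = E[X*1_A_i] / P(A_i)
Step 1: E[X|A_1] = 3.51 / 0.6078 = 5.774926
Step 2: E[X|A_2] = 3.43 / 0.3922 = 8.745538
Verification: E[X] = sum E[X*1_A_i] = 3.51 + 3.43 = 6.94


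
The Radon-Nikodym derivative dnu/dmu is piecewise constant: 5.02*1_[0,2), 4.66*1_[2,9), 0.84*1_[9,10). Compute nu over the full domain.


Integrate each piece of the Radon-Nikodym derivative:
Step 1: integral_0^2 5.02 dx = 5.02*(2-0) = 5.02*2 = 10.04
Step 2: integral_2^9 4.66 dx = 4.66*(9-2) = 4.66*7 = 32.62
Step 3: integral_9^10 0.84 dx = 0.84*(10-9) = 0.84*1 = 0.84
Total: 10.04 + 32.62 + 0.84 = 43.5


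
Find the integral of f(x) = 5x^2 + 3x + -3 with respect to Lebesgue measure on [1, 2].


The Lebesgue integral of a Riemann-integrable function agrees with the Riemann integral.
Antiderivative F(x) = (5/3)x^3 + (3/2)x^2 + -3x
F(2) = (5/3)*2^3 + (3/2)*2^2 + -3*2
     = (5/3)*8 + (3/2)*4 + -3*2
     = 13.333333 + 6 + -6
     = 13.333333
F(1) = 0.166667
Integral = F(2) - F(1) = 13.333333 - 0.166667 = 13.166667


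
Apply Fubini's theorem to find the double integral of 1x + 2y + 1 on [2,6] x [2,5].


By Fubini, integrate in x first, then y.
Step 1: Fix y, integrate over x in [2,6]:
  integral(1x + 2y + 1, x=2..6)
  = 1*(6^2 - 2^2)/2 + (2y + 1)*(6 - 2)
  = 16 + (2y + 1)*4
  = 16 + 8y + 4
  = 20 + 8y
Step 2: Integrate over y in [2,5]:
  integral(20 + 8y, y=2..5)
  = 20*3 + 8*(5^2 - 2^2)/2
  = 60 + 84
  = 144


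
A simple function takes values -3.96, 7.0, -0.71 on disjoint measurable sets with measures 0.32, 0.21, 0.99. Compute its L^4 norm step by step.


Step 1: Compute |f_i|^4 for each value:
  |-3.96|^4 = 245.912579
  |7.0|^4 = 2401
  |-0.71|^4 = 0.254117
Step 2: Multiply by measures and sum:
  245.912579 * 0.32 = 78.692025
  2401 * 0.21 = 504.21
  0.254117 * 0.99 = 0.251576
Sum = 78.692025 + 504.21 + 0.251576 = 583.153601
Step 3: Take the p-th root:
||f||_4 = (583.153601)^(1/4) = 4.91412


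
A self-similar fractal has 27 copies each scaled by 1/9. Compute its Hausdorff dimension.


For a self-similar set with N copies scaled by 1/r:
dim_H = log(N)/log(r) = log(27)/log(9)
= 3.295837/2.197225
= 1.5


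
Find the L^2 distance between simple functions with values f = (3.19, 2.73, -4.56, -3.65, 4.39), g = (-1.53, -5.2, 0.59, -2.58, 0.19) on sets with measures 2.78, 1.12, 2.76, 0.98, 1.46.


Step 1: Compute differences f_i - g_i:
  3.19 - -1.53 = 4.72
  2.73 - -5.2 = 7.93
  -4.56 - 0.59 = -5.15
  -3.65 - -2.58 = -1.07
  4.39 - 0.19 = 4.2
Step 2: Compute |diff|^2 * measure for each set:
  |4.72|^2 * 2.78 = 22.2784 * 2.78 = 61.933952
  |7.93|^2 * 1.12 = 62.8849 * 1.12 = 70.431088
  |-5.15|^2 * 2.76 = 26.5225 * 2.76 = 73.2021
  |-1.07|^2 * 0.98 = 1.1449 * 0.98 = 1.122002
  |4.2|^2 * 1.46 = 17.64 * 1.46 = 25.7544
Step 3: Sum = 232.443542
Step 4: ||f-g||_2 = (232.443542)^(1/2) = 15.246099


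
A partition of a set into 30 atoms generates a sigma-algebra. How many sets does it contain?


Each element of the sigma-algebra is a union of some subset of the 30 atoms.
The number of such subsets is 2^30 = 1073741824.


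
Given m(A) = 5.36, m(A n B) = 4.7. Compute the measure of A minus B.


m(A \ B) = m(A) - m(A n B)
= 5.36 - 4.7
= 0.66


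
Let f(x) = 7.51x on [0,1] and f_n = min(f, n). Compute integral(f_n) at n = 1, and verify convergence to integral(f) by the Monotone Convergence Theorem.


f(x) = 7.51x on [0,1]; f_n(x) = min(7.51x, n). At n = 1:
Step 1: f(x) reaches 1 at x = 1/7.51 = 0.133156
Step 2: integral(f_1) = integral(7.51x, 0, 0.133156) + integral(1, 0.133156, 1)
       = 7.51*0.133156^2/2 + 1*(1 - 0.133156)
       = 0.066578 + 0.866844
       = 0.933422
Step 3: As n -> infinity, f_n increases to f, so by MCT integral(f_n) -> integral(f) = 7.51/2 = 3.755.
Convergence: integral(f_1) = 0.933422 -> 3.755 as n -> infinity


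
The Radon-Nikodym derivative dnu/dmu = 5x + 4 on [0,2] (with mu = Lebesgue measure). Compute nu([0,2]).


nu(A) = integral_A (dnu/dmu) dmu = integral_0^2 (5x + 4) dx
Step 1: Antiderivative F(x) = (5/2)x^2 + 4x
Step 2: F(2) = (5/2)*2^2 + 4*2 = 10 + 8 = 18
Step 3: F(0) = (5/2)*0^2 + 4*0 = 0.0 + 0 = 0.0
Step 4: nu([0,2]) = F(2) - F(0) = 18 - 0.0 = 18


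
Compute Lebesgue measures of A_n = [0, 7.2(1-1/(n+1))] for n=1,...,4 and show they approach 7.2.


By continuity of measure from below: if A_n increases to A, then m(A_n) -> m(A).
Here A = [0, 7.2], so m(A) = 7.2
Step 1: a_1 = 7.2*(1 - 1/2) = 3.6, m(A_1) = 3.6
Step 2: a_2 = 7.2*(1 - 1/3) = 4.8, m(A_2) = 4.8
Step 3: a_3 = 7.2*(1 - 1/4) = 5.4, m(A_3) = 5.4
Step 4: a_4 = 7.2*(1 - 1/5) = 5.76, m(A_4) = 5.76
Limit: m(A_n) -> m([0,7.2]) = 7.2


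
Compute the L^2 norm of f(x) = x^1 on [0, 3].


Step 1: ||f||_2 = (integral_0^3 |x^1|^2 dx)^(1/2)
     = (integral_0^3 x^2 dx)^(1/2)
Step 2: integral_0^3 x^2 dx = [x^3/(3)] from 0 to 3 = 3^3/3
     = 27/3 = 9
Step 3: ||f||_2 = (9)^(1/2) = 3


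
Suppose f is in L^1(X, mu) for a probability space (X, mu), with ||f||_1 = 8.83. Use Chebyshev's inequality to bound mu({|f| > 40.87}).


Chebyshev/Markov inequality: mu(|f| > eps) <= (||f||_p / eps)^p
Step 1: ||f||_1 / eps = 8.83 / 40.87 = 0.216051
Step 2: Raise to power p = 1:
  (0.216051)^1 = 0.216051
Step 3: Therefore mu(|f| > 40.87) <= 0.216051


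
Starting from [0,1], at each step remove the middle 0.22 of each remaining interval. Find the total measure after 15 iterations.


Step 1: At each step, fraction remaining = 1 - 0.22 = 0.78
Step 2: After 15 steps, measure = (0.78)^15
Result = 0.024067


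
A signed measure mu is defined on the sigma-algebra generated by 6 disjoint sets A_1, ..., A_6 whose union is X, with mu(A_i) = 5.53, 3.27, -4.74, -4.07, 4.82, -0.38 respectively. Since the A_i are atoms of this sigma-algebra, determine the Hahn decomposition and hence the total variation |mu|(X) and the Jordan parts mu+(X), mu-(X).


Step 1: Every measurable set is a union of atoms (the cells / points), so a Hahn decomposition is
  obtained by grouping atoms by sign: P = union of atoms with mu > 0, N = union of the remaining atoms.
  Atoms in P (indices): 1, 2, 5;  atoms in N (indices): 3, 4, 6
  Positive values: 5.53, 3.27, 4.82
  Negative values: -4.74, -4.07, -0.38
Step 2: mu+(X) = mu(P) = sum of positive atom values = 13.62
Step 3: mu-(X) = -mu(N) = sum of |negative atom values| = 9.19
Step 4: |mu|(X) = mu+(X) + mu-(X) = 13.62 + 9.19 = 22.81


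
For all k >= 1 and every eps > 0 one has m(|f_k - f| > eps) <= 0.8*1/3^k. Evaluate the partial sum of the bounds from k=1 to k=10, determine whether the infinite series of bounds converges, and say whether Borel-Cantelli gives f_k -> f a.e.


Step 1: List the terms 0.8*1/3^k for k = 1 to 10:
  k=1: 0.266667
  k=2: 0.088889
  k=3: 0.02963
  k=4: 0.009877
  k=5: 0.003292
  k=6: 0.001097
  k=7: 3.657979e-04
  k=8: 1.219326e-04
  k=9: 4.064421e-05
  k=10: 1.354807e-05
Step 2: Partial sum = 0.266667 + 0.088889 + 0.02963 + 0.009877 + 0.003292 + 0.001097 + 3.657979e-04 + 1.219326e-04 + 4.064421e-05 + 1.354807e-05
     = 0.399993
Step 3: The full series sum_(k>=1) 0.8*1/3^k converges (geometric series with ratio 1/3 < 1; a constant multiple of a convergent series converges).
Step 4: Fix eps > 0. Since sum_k m(|f_k - f| > eps) < infinity, the Borel-Cantelli lemma gives
        m(limsup_k {|f_k - f| > eps}) = 0, i.e. for a.e. x, |f_k(x) - f(x)| <= eps for all large k.
        Applying this with eps = 1/j for j = 1, 2, ... and intersecting the countably many full-measure sets,
        for a.e. x we get limsup_k |f_k(x) - f(x)| <= 1/j for every j, hence f_k -> f almost everywhere.
Conclusion: series converges; Borel-Cantelli yields f_k -> f a.e.


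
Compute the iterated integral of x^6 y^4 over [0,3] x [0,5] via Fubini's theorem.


By Fubini's theorem, the double integral factors as a product of single integrals:
Step 1: integral_0^3 x^6 dx = [x^7/7] from 0 to 3
     = 3^7/7 = 312.428571
Step 2: integral_0^5 y^4 dy = [y^5/5] from 0 to 5
     = 5^5/5 = 625
Step 3: Double integral = 312.428571 * 625 = 195267.857143


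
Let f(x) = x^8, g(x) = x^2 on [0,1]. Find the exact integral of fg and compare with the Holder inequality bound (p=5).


Step 1: Exact integral of f*g = integral(x^10, 0, 1) = 1/11
     = 0.090909
Step 2: Holder bound with p=5, q=1.25:
  ||f||_p = (integral x^40 dx)^(1/5) = (1/41)^(1/5) = 0.475821
  ||g||_q = (integral x^2.5 dx)^(1/1.25) = (1/3.5)^(1/1.25) = 0.367067
Step 3: Holder bound = ||f||_p * ||g||_q = 0.475821 * 0.367067 = 0.174658
Verification: 0.090909 <= 0.174658 (Holder holds)


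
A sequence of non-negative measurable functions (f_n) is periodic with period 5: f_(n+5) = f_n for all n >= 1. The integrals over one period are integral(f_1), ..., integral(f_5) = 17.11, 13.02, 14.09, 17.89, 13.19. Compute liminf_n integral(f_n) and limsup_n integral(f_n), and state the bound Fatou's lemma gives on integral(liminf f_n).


The sequence (integral(f_n)) is periodic with period 5, repeating the values 17.11, 13.02, 14.09, 17.89, 13.19 indefinitely.
Step 1: For a periodic sequence, every tail (a_m, a_(m+1), ...) contains all 5 period values infinitely often.
Step 2: Hence inf of every tail = min of the period values = min(17.11, 13.02, 14.09, 17.89, 13.19) = 13.02.
        liminf_n integral(f_n) = sup over m of (inf of tail from m) = 13.02.
Step 3: Similarly sup of every tail = max of the period values = 17.89.
        limsup_n integral(f_n) = 17.89.
Step 4: Fatou's lemma: integral(liminf_n f_n) <= liminf_n integral(f_n) = 13.02.
        So the integral of the pointwise liminf is at most 13.02.


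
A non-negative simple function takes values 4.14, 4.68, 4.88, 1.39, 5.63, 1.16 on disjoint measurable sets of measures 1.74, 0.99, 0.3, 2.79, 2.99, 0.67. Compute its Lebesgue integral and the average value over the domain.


Step 1: Integral = sum(value_i * measure_i)
= 4.14*1.74 + 4.68*0.99 + 4.88*0.3 + 1.39*2.79 + 5.63*2.99 + 1.16*0.67
= 7.2036 + 4.6332 + 1.464 + 3.8781 + 16.8337 + 0.7772
= 34.7898
Step 2: Total measure of domain = 1.74 + 0.99 + 0.3 + 2.79 + 2.99 + 0.67 = 9.48
Step 3: Average value = 34.7898 / 9.48 = 3.66981


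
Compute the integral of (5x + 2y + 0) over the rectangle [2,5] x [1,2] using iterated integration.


By Fubini, integrate in x first, then y.
Step 1: Fix y, integrate over x in [2,5]:
  integral(5x + 2y + 0, x=2..5)
  = 5*(5^2 - 2^2)/2 + (2y + 0)*(5 - 2)
  = 52.5 + (2y + 0)*3
  = 52.5 + 6y + 0
  = 52.5 + 6y
Step 2: Integrate over y in [1,2]:
  integral(52.5 + 6y, y=1..2)
  = 52.5*1 + 6*(2^2 - 1^2)/2
  = 52.5 + 9
  = 61.5


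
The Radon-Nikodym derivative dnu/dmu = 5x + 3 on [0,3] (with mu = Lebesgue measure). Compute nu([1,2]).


nu(A) = integral_A (dnu/dmu) dmu = integral_1^2 (5x + 3) dx
Step 1: Antiderivative F(x) = (5/2)x^2 + 3x
Step 2: F(2) = (5/2)*2^2 + 3*2 = 10 + 6 = 16
Step 3: F(1) = (5/2)*1^2 + 3*1 = 2.5 + 3 = 5.5
Step 4: nu([1,2]) = F(2) - F(1) = 16 - 5.5 = 10.5


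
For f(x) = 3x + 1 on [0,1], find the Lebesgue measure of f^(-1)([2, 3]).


f^(-1)([2, 3]) = {x : 2 <= 3x + 1 <= 3}
Solving: (2 - 1)/3 <= x <= (3 - 1)/3
= [0.333333, 0.666667]
Intersecting with [0,1]: [0.333333, 0.666667]
Measure = 0.666667 - 0.333333 = 0.333333


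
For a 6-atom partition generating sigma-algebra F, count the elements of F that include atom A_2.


Each element of F is a union of some subset S of the 6 atoms.
The element contains A_2 iff A_2 is in S.
So we count subsets S of {A_1,...,A_6} with A_2 in S: choose freely among the other 5 atoms.
Count = 2^(6-1) = 2^5 = 32.


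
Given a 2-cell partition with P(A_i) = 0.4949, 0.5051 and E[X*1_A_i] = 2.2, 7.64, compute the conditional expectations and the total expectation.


For each cell A_i: E[X|A_i] = E[X*1_A_i] / P(A_i)
Step 1: E[X|A_1] = 2.2 / 0.4949 = 4.445342
Step 2: E[X|A_2] = 7.64 / 0.5051 = 15.125718
Verification: E[X] = sum E[X*1_A_i] = 2.2 + 7.64 = 9.84


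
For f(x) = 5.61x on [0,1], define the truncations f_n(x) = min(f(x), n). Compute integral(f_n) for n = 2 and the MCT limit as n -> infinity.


f(x) = 5.61x on [0,1]; f_n(x) = min(5.61x, n). At n = 2:
Step 1: f(x) reaches 2 at x = 2/5.61 = 0.356506
Step 2: integral(f_2) = integral(5.61x, 0, 0.356506) + integral(2, 0.356506, 1)
       = 5.61*0.356506^2/2 + 2*(1 - 0.356506)
       = 0.356506 + 1.286988
       = 1.643494
Step 3: As n -> infinity, f_n increases to f, so by MCT integral(f_n) -> integral(f) = 5.61/2 = 2.805.
Convergence: integral(f_2) = 1.643494 -> 2.805 as n -> infinity


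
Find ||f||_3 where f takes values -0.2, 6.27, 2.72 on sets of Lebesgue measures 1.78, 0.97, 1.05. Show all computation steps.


Step 1: Compute |f_i|^3 for each value:
  |-0.2|^3 = 0.008
  |6.27|^3 = 246.491883
  |2.72|^3 = 20.123648
Step 2: Multiply by measures and sum:
  0.008 * 1.78 = 0.01424
  246.491883 * 0.97 = 239.097127
  20.123648 * 1.05 = 21.12983
Sum = 0.01424 + 239.097127 + 21.12983 = 260.241197
Step 3: Take the p-th root:
||f||_3 = (260.241197)^(1/3) = 6.384477


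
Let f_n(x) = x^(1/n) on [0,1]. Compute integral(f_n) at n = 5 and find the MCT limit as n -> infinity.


At n = 5: f_5(x) = x^(1/5).
Step 1: integral(x^(1/5), 0, 1) = [x^(1/5+1) / (1/5+1)] from 0 to 1
     = 1 / (1/5 + 1) = 1 / ((5+1)/5) = 5/(5+1)
     = 5/6 = 0.833333
Step 2: As n -> infinity, f_n(x) = x^(1/n) -> 1 for x in (0,1], and f_n is increasing in n.
By MCT, lim_n integral(f_n) = integral(lim_n f_n) = integral(1, 0, 1) = 1.
Step 3: Verify convergence: 5/6 = 0.833333 -> 1


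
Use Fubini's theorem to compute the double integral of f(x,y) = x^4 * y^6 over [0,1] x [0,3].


By Fubini's theorem, the double integral factors as a product of single integrals:
Step 1: integral_0^1 x^4 dx = [x^5/5] from 0 to 1
     = 1^5/5 = 0.2
Step 2: integral_0^3 y^6 dy = [y^7/7] from 0 to 3
     = 3^7/7 = 312.428571
Step 3: Double integral = 0.2 * 312.428571 = 62.485714


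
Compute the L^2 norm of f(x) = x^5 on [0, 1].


Step 1: ||f||_2 = (integral_0^1 |x^5|^2 dx)^(1/2)
     = (integral_0^1 x^10 dx)^(1/2)
Step 2: integral_0^1 x^10 dx = [x^11/(11)] from 0 to 1 = 1^11/11
     = 1/11 = 0.090909
Step 3: ||f||_2 = (0.090909)^(1/2) = 0.301511


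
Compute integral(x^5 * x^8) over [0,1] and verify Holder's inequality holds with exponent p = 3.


Step 1: Exact integral of f*g = integral(x^13, 0, 1) = 1/14
     = 0.071429
Step 2: Holder bound with p=3, q=1.5:
  ||f||_p = (integral x^15 dx)^(1/3) = (1/16)^(1/3) = 0.39685
  ||g||_q = (integral x^12 dx)^(1/1.5) = (1/13)^(1/1.5) = 0.180872
Step 3: Holder bound = ||f||_p * ||g||_q = 0.39685 * 0.180872 = 0.071779
Verification: 0.071429 <= 0.071779 (Holder holds)


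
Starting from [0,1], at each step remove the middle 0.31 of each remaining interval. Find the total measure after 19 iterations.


Step 1: At each step, fraction remaining = 1 - 0.31 = 0.69
Step 2: After 19 steps, measure = (0.69)^19
Result = 8.672269e-04


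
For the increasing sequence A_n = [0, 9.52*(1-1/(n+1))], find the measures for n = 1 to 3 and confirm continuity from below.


By continuity of measure from below: if A_n increases to A, then m(A_n) -> m(A).
Here A = [0, 9.52], so m(A) = 9.52
Step 1: a_1 = 9.52*(1 - 1/2) = 4.76, m(A_1) = 4.76
Step 2: a_2 = 9.52*(1 - 1/3) = 6.3467, m(A_2) = 6.3467
Step 3: a_3 = 9.52*(1 - 1/4) = 7.14, m(A_3) = 7.14
Limit: m(A_n) -> m([0,9.52]) = 9.52


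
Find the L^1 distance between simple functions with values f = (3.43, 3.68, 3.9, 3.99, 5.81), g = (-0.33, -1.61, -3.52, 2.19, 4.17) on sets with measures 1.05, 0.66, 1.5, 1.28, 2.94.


Step 1: Compute differences f_i - g_i:
  3.43 - -0.33 = 3.76
  3.68 - -1.61 = 5.29
  3.9 - -3.52 = 7.42
  3.99 - 2.19 = 1.8
  5.81 - 4.17 = 1.64
Step 2: Compute |diff|^1 * measure for each set:
  |3.76|^1 * 1.05 = 3.76 * 1.05 = 3.948
  |5.29|^1 * 0.66 = 5.29 * 0.66 = 3.4914
  |7.42|^1 * 1.5 = 7.42 * 1.5 = 11.13
  |1.8|^1 * 1.28 = 1.8 * 1.28 = 2.304
  |1.64|^1 * 2.94 = 1.64 * 2.94 = 4.8216
Step 3: Sum = 25.695
Step 4: ||f-g||_1 = (25.695)^(1/1) = 25.695


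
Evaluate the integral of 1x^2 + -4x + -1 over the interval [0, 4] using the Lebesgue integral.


The Lebesgue integral of a Riemann-integrable function agrees with the Riemann integral.
Antiderivative F(x) = (1/3)x^3 + (-4/2)x^2 + -1x
F(4) = (1/3)*4^3 + (-4/2)*4^2 + -1*4
     = (1/3)*64 + (-4/2)*16 + -1*4
     = 21.333333 + -32 + -4
     = -14.666667
F(0) = 0.0
Integral = F(4) - F(0) = -14.666667 - 0.0 = -14.666667


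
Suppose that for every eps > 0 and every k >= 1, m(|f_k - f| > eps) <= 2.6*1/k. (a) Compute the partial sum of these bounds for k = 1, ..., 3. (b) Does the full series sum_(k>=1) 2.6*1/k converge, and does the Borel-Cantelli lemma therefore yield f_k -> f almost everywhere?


Step 1: List the terms 2.6*1/k for k = 1 to 3:
  k=1: 2.6
  k=2: 1.3
  k=3: 0.866667
Step 2: Partial sum = 2.6 + 1.3 + 0.866667
     = 4.766667
Step 3: The full series sum_(k>=1) 2.6*1/k diverges (harmonic series, p = 1; a nonzero constant multiple of a divergent series diverges).
Step 4: The (first) Borel-Cantelli lemma requires a summable sequence of measures, so it does not apply here;
        from this bound alone no conclusion about a.e. convergence can be drawn (convergence in measure still
        gives an a.e.-convergent subsequence, but not a.e. convergence of the whole sequence).
Conclusion: series diverges; Borel-Cantelli is inconclusive about a.e. convergence of f_k.


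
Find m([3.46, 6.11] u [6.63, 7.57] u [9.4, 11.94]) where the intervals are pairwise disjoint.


For pairwise disjoint intervals, m(union) = sum of lengths.
= (6.11 - 3.46) + (7.57 - 6.63) + (11.94 - 9.4)
= 2.65 + 0.94 + 2.54
= 6.13


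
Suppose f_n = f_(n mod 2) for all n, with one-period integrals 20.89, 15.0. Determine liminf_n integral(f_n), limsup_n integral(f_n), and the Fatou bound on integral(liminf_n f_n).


The sequence (integral(f_n)) is periodic with period 2, repeating the values 20.89, 15.0 indefinitely.
Step 1: For a periodic sequence, every tail (a_m, a_(m+1), ...) contains all 2 period values infinitely often.
Step 2: Hence inf of every tail = min of the period values = min(20.89, 15.0) = 15.
        liminf_n integral(f_n) = sup over m of (inf of tail from m) = 15.
Step 3: Similarly sup of every tail = max of the period values = 20.89.
        limsup_n integral(f_n) = 20.89.
Step 4: Fatou's lemma: integral(liminf_n f_n) <= liminf_n integral(f_n) = 15.
        So the integral of the pointwise liminf is at most 15.


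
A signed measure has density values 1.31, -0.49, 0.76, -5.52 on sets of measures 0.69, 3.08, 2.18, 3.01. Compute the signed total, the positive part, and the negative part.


Step 1: Compute signed measure on each set:
  Set 1: 1.31 * 0.69 = 0.9039
  Set 2: -0.49 * 3.08 = -1.5092
  Set 3: 0.76 * 2.18 = 1.6568
  Set 4: -5.52 * 3.01 = -16.6152
Step 2: Total signed measure = (0.9039) + (-1.5092) + (1.6568) + (-16.6152)
     = -15.5637
Step 3: Positive part mu+(X) = sum of positive contributions = 2.5607
Step 4: Negative part mu-(X) = |sum of negative contributions| = 18.1244


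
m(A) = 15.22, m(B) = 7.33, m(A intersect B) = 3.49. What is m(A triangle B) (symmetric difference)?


m(A Delta B) = m(A) + m(B) - 2*m(A n B)
= 15.22 + 7.33 - 2*3.49
= 15.22 + 7.33 - 6.98
= 15.57


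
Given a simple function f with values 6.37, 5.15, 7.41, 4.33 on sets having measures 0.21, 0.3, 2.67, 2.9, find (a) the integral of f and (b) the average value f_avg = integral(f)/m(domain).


Step 1: Integral = sum(value_i * measure_i)
= 6.37*0.21 + 5.15*0.3 + 7.41*2.67 + 4.33*2.9
= 1.3377 + 1.545 + 19.7847 + 12.557
= 35.2244
Step 2: Total measure of domain = 0.21 + 0.3 + 2.67 + 2.9 = 6.08
Step 3: Average value = 35.2244 / 6.08 = 5.793487


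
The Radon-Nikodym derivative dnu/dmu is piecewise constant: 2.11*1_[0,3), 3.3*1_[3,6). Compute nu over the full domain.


Integrate each piece of the Radon-Nikodym derivative:
Step 1: integral_0^3 2.11 dx = 2.11*(3-0) = 2.11*3 = 6.33
Step 2: integral_3^6 3.3 dx = 3.3*(6-3) = 3.3*3 = 9.9
Total: 6.33 + 9.9 = 16.23


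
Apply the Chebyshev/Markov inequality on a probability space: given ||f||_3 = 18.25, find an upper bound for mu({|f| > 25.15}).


Chebyshev/Markov inequality: mu(|f| > eps) <= (||f||_p / eps)^p
Step 1: ||f||_3 / eps = 18.25 / 25.15 = 0.725646
Step 2: Raise to power p = 3:
  (0.725646)^3 = 0.382098
Step 3: Therefore mu(|f| > 25.15) <= 0.382098


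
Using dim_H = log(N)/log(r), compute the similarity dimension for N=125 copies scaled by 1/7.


For a self-similar set with N copies scaled by 1/r:
dim_H = log(N)/log(r) = log(125)/log(7)
= 4.828314/1.94591
= 2.481262


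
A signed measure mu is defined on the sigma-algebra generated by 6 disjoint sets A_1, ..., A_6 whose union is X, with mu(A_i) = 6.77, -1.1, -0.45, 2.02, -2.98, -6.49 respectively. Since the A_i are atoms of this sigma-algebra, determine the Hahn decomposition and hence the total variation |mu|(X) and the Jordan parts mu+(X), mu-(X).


Step 1: Every measurable set is a union of atoms (the cells / points), so a Hahn decomposition is
  obtained by grouping atoms by sign: P = union of atoms with mu > 0, N = union of the remaining atoms.
  Atoms in P (indices): 1, 4;  atoms in N (indices): 2, 3, 5, 6
  Positive values: 6.77, 2.02
  Negative values: -1.1, -0.45, -2.98, -6.49
Step 2: mu+(X) = mu(P) = sum of positive atom values = 8.79
Step 3: mu-(X) = -mu(N) = sum of |negative atom values| = 11.02
Step 4: |mu|(X) = mu+(X) + mu-(X) = 8.79 + 11.02 = 19.81


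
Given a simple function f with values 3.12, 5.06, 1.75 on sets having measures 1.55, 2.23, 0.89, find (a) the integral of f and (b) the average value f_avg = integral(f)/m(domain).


Step 1: Integral = sum(value_i * measure_i)
= 3.12*1.55 + 5.06*2.23 + 1.75*0.89
= 4.836 + 11.2838 + 1.5575
= 17.6773
Step 2: Total measure of domain = 1.55 + 2.23 + 0.89 = 4.67
Step 3: Average value = 17.6773 / 4.67 = 3.785289


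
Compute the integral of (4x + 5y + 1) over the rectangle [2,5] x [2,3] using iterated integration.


By Fubini, integrate in x first, then y.
Step 1: Fix y, integrate over x in [2,5]:
  integral(4x + 5y + 1, x=2..5)
  = 4*(5^2 - 2^2)/2 + (5y + 1)*(5 - 2)
  = 42 + (5y + 1)*3
  = 42 + 15y + 3
  = 45 + 15y
Step 2: Integrate over y in [2,3]:
  integral(45 + 15y, y=2..3)
  = 45*1 + 15*(3^2 - 2^2)/2
  = 45 + 37.5
  = 82.5


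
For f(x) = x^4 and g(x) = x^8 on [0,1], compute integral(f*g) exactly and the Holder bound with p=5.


Step 1: Exact integral of f*g = integral(x^12, 0, 1) = 1/13
     = 0.076923
Step 2: Holder bound with p=5, q=1.25:
  ||f||_p = (integral x^20 dx)^(1/5) = (1/21)^(1/5) = 0.543946
  ||g||_q = (integral x^10 dx)^(1/1.25) = (1/11)^(1/1.25) = 0.146854
Step 3: Holder bound = ||f||_p * ||g||_q = 0.543946 * 0.146854 = 0.079881
Verification: 0.076923 <= 0.079881 (Holder holds)


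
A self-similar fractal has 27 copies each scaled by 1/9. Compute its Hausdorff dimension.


For a self-similar set with N copies scaled by 1/r:
dim_H = log(N)/log(r) = log(27)/log(9)
= 3.295837/2.197225
= 1.5


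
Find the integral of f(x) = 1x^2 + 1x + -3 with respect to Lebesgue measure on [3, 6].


The Lebesgue integral of a Riemann-integrable function agrees with the Riemann integral.
Antiderivative F(x) = (1/3)x^3 + (1/2)x^2 + -3x
F(6) = (1/3)*6^3 + (1/2)*6^2 + -3*6
     = (1/3)*216 + (1/2)*36 + -3*6
     = 72 + 18 + -18
     = 72
F(3) = 4.5
Integral = F(6) - F(3) = 72 - 4.5 = 67.5


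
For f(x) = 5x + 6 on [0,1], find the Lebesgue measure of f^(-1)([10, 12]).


f^(-1)([10, 12]) = {x : 10 <= 5x + 6 <= 12}
Solving: (10 - 6)/5 <= x <= (12 - 6)/5
= [0.8, 1.2]
Intersecting with [0,1]: [0.8, 1]
Measure = 1 - 0.8 = 0.2


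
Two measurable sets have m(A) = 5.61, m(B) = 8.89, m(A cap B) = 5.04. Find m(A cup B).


By inclusion-exclusion: m(A u B) = m(A) + m(B) - m(A n B)
= 5.61 + 8.89 - 5.04
= 9.46


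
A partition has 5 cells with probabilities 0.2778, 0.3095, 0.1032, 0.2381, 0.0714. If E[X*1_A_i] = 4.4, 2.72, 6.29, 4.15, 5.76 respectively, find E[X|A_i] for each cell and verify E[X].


For each cell A_i: E[X|A_i] = E[X*1_A_i] / P(A_i)
Step 1: E[X|A_1] = 4.4 / 0.2778 = 15.838733
Step 2: E[X|A_2] = 2.72 / 0.3095 = 8.788368
Step 3: E[X|A_3] = 6.29 / 0.1032 = 60.949612
Step 4: E[X|A_4] = 4.15 / 0.2381 = 17.429651
Step 5: E[X|A_5] = 5.76 / 0.0714 = 80.672269
Verification: E[X] = sum E[X*1_A_i] = 4.4 + 2.72 + 6.29 + 4.15 + 5.76 = 23.32


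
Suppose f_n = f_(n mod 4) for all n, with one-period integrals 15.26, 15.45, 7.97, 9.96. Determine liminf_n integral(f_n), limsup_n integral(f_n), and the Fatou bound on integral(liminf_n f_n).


The sequence (integral(f_n)) is periodic with period 4, repeating the values 15.26, 15.45, 7.97, 9.96 indefinitely.
Step 1: For a periodic sequence, every tail (a_m, a_(m+1), ...) contains all 4 period values infinitely often.
Step 2: Hence inf of every tail = min of the period values = min(15.26, 15.45, 7.97, 9.96) = 7.97.
        liminf_n integral(f_n) = sup over m of (inf of tail from m) = 7.97.
Step 3: Similarly sup of every tail = max of the period values = 15.45.
        limsup_n integral(f_n) = 15.45.
Step 4: Fatou's lemma: integral(liminf_n f_n) <= liminf_n integral(f_n) = 7.97.
        So the integral of the pointwise liminf is at most 7.97.


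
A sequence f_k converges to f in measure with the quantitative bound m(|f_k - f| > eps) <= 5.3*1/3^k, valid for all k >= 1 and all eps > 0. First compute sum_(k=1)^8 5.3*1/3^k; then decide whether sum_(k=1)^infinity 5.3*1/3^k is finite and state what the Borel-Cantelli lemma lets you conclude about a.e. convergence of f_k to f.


Step 1: List the terms 5.3*1/3^k for k = 1 to 8:
  k=1: 1.766667
  k=2: 0.588889
  k=3: 0.196296
  k=4: 0.065432
  k=5: 0.021811
  k=6: 0.00727
  k=7: 0.002423
  k=8: 8.078037e-04
Step 2: Partial sum = 1.766667 + 0.588889 + 0.196296 + 0.065432 + 0.021811 + 0.00727 + 0.002423 + 8.078037e-04
     = 2.649596
Step 3: The full series sum_(k>=1) 5.3*1/3^k converges (geometric series with ratio 1/3 < 1; a constant multiple of a convergent series converges).
Step 4: Fix eps > 0. Since sum_k m(|f_k - f| > eps) < infinity, the Borel-Cantelli lemma gives
        m(limsup_k {|f_k - f| > eps}) = 0, i.e. for a.e. x, |f_k(x) - f(x)| <= eps for all large k.
        Applying this with eps = 1/j for j = 1, 2, ... and intersecting the countably many full-measure sets,
        for a.e. x we get limsup_k |f_k(x) - f(x)| <= 1/j for every j, hence f_k -> f almost everywhere.
Conclusion: series converges; Borel-Cantelli yields f_k -> f a.e.
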